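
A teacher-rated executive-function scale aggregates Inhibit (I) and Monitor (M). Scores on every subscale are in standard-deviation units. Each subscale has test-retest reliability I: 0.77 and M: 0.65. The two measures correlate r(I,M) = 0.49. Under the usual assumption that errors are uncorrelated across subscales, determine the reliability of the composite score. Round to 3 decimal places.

0.805

Var(I+M) = 2 + 2·[0.49] = 2 + 0.98 = 2.98.
Under uncorrelated errors the observed covariances equal the true-score covariances, so only the own-variance terms attenuate.
True-score variance = [0.77 + 0.65] + 0.98 = 1.42 + 0.98 = 2.4.
Reliability = 2.4 / 2.98 = 0.805.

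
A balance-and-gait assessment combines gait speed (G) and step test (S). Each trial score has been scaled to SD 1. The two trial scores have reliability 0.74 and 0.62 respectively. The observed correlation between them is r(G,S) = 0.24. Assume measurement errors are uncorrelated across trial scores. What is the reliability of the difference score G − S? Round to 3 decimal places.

0.579

Var(G−S) = 1 + 1 − 2·0.24 = 2 − 0.48 = 1.52.
Under uncorrelated errors the observed covariances equal the true-score covariances, so only the own-variance terms attenuate.
True-score variance = [0.74 + 0.62] − 0.48 = 1.36 − 0.48 = 0.88.
Reliability = 0.88 / 1.52 = 0.579.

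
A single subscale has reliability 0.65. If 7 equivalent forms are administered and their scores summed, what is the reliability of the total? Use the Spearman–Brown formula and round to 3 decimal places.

0.929

ρ_k = kρ / (1 + (k−1)ρ) = 7·0.65 / (1 + 6·0.65) = 4.550 / 4.900 = 0.929.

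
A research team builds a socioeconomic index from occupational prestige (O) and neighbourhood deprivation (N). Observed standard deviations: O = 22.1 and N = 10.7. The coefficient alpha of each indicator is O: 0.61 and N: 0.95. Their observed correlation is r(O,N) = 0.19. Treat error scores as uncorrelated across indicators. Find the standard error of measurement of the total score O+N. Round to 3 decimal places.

14.007

Var(total) = 602.9 + 89.8586 = 692.759.
True-score variance = 406.696 + 89.8586 = 496.554, so reliability = 0.7168.
Error variance = 692.759 − 496.554 = 196.204; SEM = √196.204 = 14.007.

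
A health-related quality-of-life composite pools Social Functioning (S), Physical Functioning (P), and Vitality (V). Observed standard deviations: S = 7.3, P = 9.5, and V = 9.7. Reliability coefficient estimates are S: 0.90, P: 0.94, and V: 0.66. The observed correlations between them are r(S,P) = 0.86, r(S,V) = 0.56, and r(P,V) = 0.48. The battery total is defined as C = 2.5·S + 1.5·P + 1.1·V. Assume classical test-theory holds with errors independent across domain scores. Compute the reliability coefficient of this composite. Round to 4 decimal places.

Var(C) = 2.5²·7.3² + 1.5²·9.5² + 1.1²·9.7² + 2·[3.75·7.3·9.5·0.86 + 2.75·7.3·9.7·0.56 + 1.65·9.5·9.7·0.48] = 649.974 + 811.368 = 1461.34.
With uncorrelated errors the cross-covariances are all true-score covariance, so they carry over unchanged; only the diagonal terms shrink to ρᵢσᵢ².
True-score variance = [2.5²·7.3²·0.90 + 1.5²·9.5²·0.94 + 1.1²·9.7²·0.66] + 811.368 = 565.775 + 811.368 = 1377.14.
Reliability = 1377.14 / 1461.34 = 0.9424.

0.9424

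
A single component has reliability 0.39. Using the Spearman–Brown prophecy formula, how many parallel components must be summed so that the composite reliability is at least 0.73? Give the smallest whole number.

5

k ≥ ρ*(1−ρ₁)/(ρ₁(1−ρ*)) = 0.73·0.61 / (0.39·0.27) = 4.229.
Smallest integer k = 5.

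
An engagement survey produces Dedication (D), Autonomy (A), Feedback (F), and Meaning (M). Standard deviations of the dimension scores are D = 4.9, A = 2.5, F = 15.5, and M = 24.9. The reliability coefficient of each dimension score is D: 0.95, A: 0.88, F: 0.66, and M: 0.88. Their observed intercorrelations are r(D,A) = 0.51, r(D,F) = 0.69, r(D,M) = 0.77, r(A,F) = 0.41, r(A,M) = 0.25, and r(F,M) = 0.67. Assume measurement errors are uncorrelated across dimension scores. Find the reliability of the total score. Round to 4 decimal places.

0.9110

Var(D+A+F+M) = 4.9² + 2.5² + 15.5² + 24.9² + 2·[4.9·2.5·0.51 + 4.9·15.5·0.69 + 4.9·24.9·0.77 + 2.5·15.5·0.41 + 2.5·24.9·0.25 + 15.5·24.9·0.67] = 890.52 + 885.274 = 1775.79.
With uncorrelated errors the cross-covariances are all true-score covariance, so they carry over unchanged; only the diagonal terms shrink to ρᵢσᵢ².
True-score variance = [4.9²·0.95 + 2.5²·0.88 + 15.5²·0.66 + 24.9²·0.88] + 885.274 = 732.483 + 885.274 = 1617.76.
Reliability = 1617.76 / 1775.79 = 0.9110.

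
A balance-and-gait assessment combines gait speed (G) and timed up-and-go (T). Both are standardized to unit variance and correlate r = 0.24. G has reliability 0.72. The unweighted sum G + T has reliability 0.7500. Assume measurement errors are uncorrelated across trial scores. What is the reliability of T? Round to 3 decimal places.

0.660

Var(G+T) = 2 + 2·0.24 = 2.480.
True-score variance = ρ_G + ρ_T + 2·0.24, so 0.7500 = (0.72 + ρ_T + 0.48) / 2.480.
ρ_T = 0.7500·2.480 − 0.72 − 0.48 = 0.660.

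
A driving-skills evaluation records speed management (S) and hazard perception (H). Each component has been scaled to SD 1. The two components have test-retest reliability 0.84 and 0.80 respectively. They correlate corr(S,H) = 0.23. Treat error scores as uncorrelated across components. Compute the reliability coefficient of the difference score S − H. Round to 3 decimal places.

Var(S−H) = 1 + 1 − 2·0.23 = 2 − 0.46 = 1.54.
With uncorrelated errors the cross-covariances are all true-score covariance, so they carry over unchanged; only the diagonal terms shrink to ρᵢσᵢ².
True-score variance = [0.84 + 0.80] − 0.46 = 1.64 − 0.46 = 1.18.
Reliability = 1.18 / 1.54 = 0.766.

0.766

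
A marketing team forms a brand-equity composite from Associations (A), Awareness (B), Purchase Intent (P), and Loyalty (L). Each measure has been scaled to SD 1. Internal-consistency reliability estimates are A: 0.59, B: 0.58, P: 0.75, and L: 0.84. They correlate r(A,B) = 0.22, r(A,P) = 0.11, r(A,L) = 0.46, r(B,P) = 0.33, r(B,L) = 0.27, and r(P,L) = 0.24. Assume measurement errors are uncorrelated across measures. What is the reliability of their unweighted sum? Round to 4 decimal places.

0.8292

Var(A+B+P+L) = 4 + 2·[0.22 + 0.11 + 0.46 + 0.33 + 0.27 + 0.24] = 4 + 3.26 = 7.26.
With uncorrelated errors the cross-covariances are all true-score covariance, so they carry over unchanged; only the diagonal terms shrink to ρᵢσᵢ².
True-score variance = [0.59 + 0.58 + 0.75 + 0.84] + 3.26 = 2.76 + 3.26 = 6.02.
Reliability = 6.02 / 7.26 = 0.8292.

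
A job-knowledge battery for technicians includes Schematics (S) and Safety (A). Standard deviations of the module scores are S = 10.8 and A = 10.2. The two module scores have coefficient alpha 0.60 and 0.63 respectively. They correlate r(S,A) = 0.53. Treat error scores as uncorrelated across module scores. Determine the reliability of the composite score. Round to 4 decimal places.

0.7477

Var(S+A) = 10.8² + 10.2² + 2·[10.8·10.2·0.53] = 220.68 + 116.77 = 337.45.
Because errors are independent across components, Cov(Tᵢ,Tⱼ) = Cov(Xᵢ,Xⱼ); the off-diagonal part of the true-score variance is the same as above.
True-score variance = [10.8²·0.60 + 10.2²·0.63] + 116.77 = 135.529 + 116.77 = 252.299.
Reliability = 252.299 / 337.45 = 0.7477.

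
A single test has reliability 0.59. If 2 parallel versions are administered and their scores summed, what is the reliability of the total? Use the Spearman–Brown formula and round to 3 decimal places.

ρ_k = kρ / (1 + (k−1)ρ) = 2·0.59 / (1 + 1·0.59) = 1.180 / 1.590 = 0.742.

0.742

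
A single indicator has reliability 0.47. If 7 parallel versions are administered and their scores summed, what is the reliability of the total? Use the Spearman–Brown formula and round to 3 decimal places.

0.861

ρ_k = kρ / (1 + (k−1)ρ) = 7·0.47 / (1 + 6·0.47) = 3.290 / 3.820 = 0.861.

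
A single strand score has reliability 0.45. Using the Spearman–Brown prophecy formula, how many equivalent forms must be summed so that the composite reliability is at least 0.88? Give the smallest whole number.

9

k ≥ ρ*(1−ρ₁)/(ρ₁(1−ρ*)) = 0.88·0.55 / (0.45·0.12) = 8.963.
Smallest integer k = 9.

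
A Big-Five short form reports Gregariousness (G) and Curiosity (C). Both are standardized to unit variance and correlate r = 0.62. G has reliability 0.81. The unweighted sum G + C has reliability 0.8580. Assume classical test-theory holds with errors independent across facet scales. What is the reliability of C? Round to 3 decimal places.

Var(G+C) = 2 + 2·0.62 = 3.240.
True-score variance = ρ_G + ρ_C + 2·0.62, so 0.8580 = (0.81 + ρ_C + 1.24) / 3.240.
ρ_C = 0.8580·3.240 − 0.81 − 1.24 = 0.730.

0.730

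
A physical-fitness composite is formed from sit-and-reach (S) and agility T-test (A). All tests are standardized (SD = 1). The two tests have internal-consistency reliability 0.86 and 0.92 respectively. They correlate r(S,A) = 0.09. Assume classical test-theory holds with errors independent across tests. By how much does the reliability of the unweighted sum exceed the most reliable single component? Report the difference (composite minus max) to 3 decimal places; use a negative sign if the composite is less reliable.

-0.021

Var(sum) = 2 + 0.18 = 2.18; true-score variance = 1.78 + 0.18 = 1.96; composite reliability = 0.8991.
Max component reliability = 0.9200.
Difference = 0.8991 − 0.9200 = -0.021.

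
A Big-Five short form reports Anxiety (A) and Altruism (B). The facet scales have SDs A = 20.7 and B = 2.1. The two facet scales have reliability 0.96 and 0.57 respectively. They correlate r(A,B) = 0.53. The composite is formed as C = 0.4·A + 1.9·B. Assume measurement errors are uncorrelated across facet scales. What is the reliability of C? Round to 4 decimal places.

0.9198

Var(C) = 0.4²·20.7² + 1.9²·2.1² + 2·[0.76·20.7·2.1·0.53] = 84.4785 + 35.0194 = 119.498.
Under uncorrelated errors the observed covariances equal the true-score covariances, so only the own-variance terms attenuate.
True-score variance = [0.4²·20.7²·0.96 + 1.9²·2.1²·0.57] + 35.0194 = 74.8905 + 35.0194 = 109.91.
Reliability = 109.91 / 119.498 = 0.9198.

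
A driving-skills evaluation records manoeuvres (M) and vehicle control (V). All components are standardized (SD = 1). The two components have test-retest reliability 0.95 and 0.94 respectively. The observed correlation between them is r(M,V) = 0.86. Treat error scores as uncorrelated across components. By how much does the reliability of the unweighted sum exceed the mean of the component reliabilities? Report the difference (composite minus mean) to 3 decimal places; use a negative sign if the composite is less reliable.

0.025

Var(sum) = 2 + 1.72 = 3.72; true-score variance = 1.89 + 1.72 = 3.61; composite reliability = 0.9704.
Mean component reliability = 0.9450.
Difference = 0.9704 − 0.9450 = 0.025.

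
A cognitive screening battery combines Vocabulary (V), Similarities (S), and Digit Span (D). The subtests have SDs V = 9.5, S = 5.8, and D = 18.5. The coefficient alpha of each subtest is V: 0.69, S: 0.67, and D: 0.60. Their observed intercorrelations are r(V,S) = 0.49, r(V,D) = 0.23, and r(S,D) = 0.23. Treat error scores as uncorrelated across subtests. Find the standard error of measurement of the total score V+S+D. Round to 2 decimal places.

Var(total) = 466.14 + 184.201 = 650.341.
True-score variance = 290.161 + 184.201 = 474.362, so reliability = 0.7294.
Error variance = 650.341 − 474.362 = 175.979; SEM = √175.979 = 13.27.

13.27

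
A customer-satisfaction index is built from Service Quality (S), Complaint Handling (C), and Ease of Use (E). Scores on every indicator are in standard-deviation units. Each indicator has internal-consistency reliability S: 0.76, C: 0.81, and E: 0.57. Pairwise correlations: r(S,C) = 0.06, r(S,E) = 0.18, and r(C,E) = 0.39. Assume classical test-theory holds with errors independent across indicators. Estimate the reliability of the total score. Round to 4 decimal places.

0.7981

Var(S+C+E) = 3 + 2·[0.06 + 0.18 + 0.39] = 3 + 1.26 = 4.26.
With uncorrelated errors the cross-covariances are all true-score covariance, so they carry over unchanged; only the diagonal terms shrink to ρᵢσᵢ².
True-score variance = [0.76 + 0.81 + 0.57] + 1.26 = 2.14 + 1.26 = 3.4.
Reliability = 3.4 / 4.26 = 0.7981.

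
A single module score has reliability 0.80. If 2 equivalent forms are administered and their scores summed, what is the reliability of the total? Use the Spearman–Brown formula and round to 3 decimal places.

0.889

ρ_k = kρ / (1 + (k−1)ρ) = 2·0.80 / (1 + 1·0.80) = 1.600 / 1.800 = 0.889.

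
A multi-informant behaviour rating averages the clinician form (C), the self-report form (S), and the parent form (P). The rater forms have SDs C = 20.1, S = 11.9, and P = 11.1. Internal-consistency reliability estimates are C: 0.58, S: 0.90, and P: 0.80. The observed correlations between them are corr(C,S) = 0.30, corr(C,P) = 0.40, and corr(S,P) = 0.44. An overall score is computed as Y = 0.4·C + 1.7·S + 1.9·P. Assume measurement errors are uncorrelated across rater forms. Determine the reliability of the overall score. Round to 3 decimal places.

0.897

Var(Y) = 0.4²·20.1² + 1.7²·11.9² + 1.9²·11.1² + 2·[0.68·20.1·11.9·0.30 + 0.76·20.1·11.1·0.40 + 3.23·11.9·11.1·0.44] = 918.683 + 608.693 = 1527.38.
Because errors are independent across components, Cov(Tᵢ,Tⱼ) = Cov(Xᵢ,Xⱼ); the off-diagonal part of the true-score variance is the same as above.
True-score variance = [0.4²·20.1²·0.58 + 1.7²·11.9²·0.90 + 1.9²·11.1²·0.80] + 608.693 = 761.65 + 608.693 = 1370.34.
Reliability = 1370.34 / 1527.38 = 0.897.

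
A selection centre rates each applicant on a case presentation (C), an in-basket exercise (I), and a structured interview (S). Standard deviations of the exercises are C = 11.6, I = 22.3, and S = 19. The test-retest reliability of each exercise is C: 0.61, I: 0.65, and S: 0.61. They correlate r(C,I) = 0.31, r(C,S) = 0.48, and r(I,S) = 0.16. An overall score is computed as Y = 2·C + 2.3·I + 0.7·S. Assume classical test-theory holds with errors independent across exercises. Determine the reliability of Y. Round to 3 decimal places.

Var(Y) = 2²·11.6² + 2.3²·22.3² + 0.7²·19² + 2·[4.6·11.6·22.3·0.31 + 1.4·11.6·19·0.48 + 1.61·22.3·19·0.16] = 3345.79 + 1252.26 = 4598.06.
Because errors are independent across components, Cov(Tᵢ,Tⱼ) = Cov(Xᵢ,Xⱼ); the off-diagonal part of the true-score variance is the same as above.
True-score variance = [2²·11.6²·0.61 + 2.3²·22.3²·0.65 + 0.7²·19²·0.61] + 1252.26 = 2146.16 + 1252.26 = 3398.42.
Reliability = 3398.42 / 4598.06 = 0.739.

0.739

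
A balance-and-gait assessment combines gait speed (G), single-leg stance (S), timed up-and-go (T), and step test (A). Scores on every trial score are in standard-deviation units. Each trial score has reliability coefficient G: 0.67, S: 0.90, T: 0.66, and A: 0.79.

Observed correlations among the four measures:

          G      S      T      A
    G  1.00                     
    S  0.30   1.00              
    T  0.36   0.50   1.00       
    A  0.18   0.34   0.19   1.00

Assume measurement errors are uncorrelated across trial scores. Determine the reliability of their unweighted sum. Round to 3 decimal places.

Var(G+S+T+A) = 4 + 2·[0.30 + 0.36 + 0.18 + 0.50 + 0.34 + 0.19] = 4 + 3.74 = 7.74.
Under uncorrelated errors the observed covariances equal the true-score covariances, so only the own-variance terms attenuate.
True-score variance = [0.67 + 0.90 + 0.66 + 0.79] + 3.74 = 3.02 + 3.74 = 6.76.
Reliability = 6.76 / 7.74 = 0.873.

0.873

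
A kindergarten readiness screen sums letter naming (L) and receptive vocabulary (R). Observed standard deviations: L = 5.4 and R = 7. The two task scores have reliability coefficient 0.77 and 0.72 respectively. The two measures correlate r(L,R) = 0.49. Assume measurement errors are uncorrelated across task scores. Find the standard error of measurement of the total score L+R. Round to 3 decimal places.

4.520

Var(total) = 78.16 + 37.044 = 115.204.
True-score variance = 57.7332 + 37.044 = 94.7772, so reliability = 0.8227.
Error variance = 115.204 − 94.7772 = 20.4268; SEM = √20.4268 = 4.520.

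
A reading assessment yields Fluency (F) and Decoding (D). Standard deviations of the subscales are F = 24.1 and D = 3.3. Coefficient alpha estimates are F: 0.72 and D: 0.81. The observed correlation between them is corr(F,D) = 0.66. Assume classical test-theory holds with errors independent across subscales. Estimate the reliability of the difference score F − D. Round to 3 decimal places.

0.662

Var(F−D) = 24.1² + 3.3² − 2·24.1·3.3·0.66 = 591.7 − 104.98 = 486.72.
Under uncorrelated errors the observed covariances equal the true-score covariances, so only the own-variance terms attenuate.
True-score variance = [24.1²·0.72 + 3.3²·0.81] − 104.98 = 427.004 − 104.98 = 322.024.
Reliability = 322.024 / 486.72 = 0.662.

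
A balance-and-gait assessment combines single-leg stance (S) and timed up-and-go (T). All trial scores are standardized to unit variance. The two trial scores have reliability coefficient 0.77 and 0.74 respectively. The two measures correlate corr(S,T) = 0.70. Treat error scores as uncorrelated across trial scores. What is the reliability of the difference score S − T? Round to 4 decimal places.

Var(S−T) = 1 + 1 − 2·0.70 = 2 − 1.4 = 0.6.
Because errors are independent across components, Cov(Tᵢ,Tⱼ) = Cov(Xᵢ,Xⱼ); the off-diagonal part of the true-score variance is the same as above.
True-score variance = [0.77 + 0.74] − 1.4 = 1.51 − 1.4 = 0.11.
Reliability = 0.11 / 0.6 = 0.1833.

0.1833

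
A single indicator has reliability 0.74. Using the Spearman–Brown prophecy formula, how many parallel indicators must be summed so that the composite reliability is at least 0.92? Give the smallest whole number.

5

k ≥ ρ*(1−ρ₁)/(ρ₁(1−ρ*)) = 0.92·0.26 / (0.74·0.08) = 4.041.
Smallest integer k = 5.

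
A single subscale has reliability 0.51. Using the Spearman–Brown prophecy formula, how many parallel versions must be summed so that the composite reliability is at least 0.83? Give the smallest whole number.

k ≥ ρ*(1−ρ₁)/(ρ₁(1−ρ*)) = 0.83·0.49 / (0.51·0.17) = 4.691.
Smallest integer k = 5.

5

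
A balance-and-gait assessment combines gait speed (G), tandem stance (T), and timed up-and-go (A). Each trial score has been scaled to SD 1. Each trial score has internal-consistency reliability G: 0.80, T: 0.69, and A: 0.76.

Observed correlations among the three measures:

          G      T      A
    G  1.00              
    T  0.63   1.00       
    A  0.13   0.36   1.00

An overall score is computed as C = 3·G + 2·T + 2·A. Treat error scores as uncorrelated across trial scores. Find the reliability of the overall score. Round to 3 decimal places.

0.862

Var(C) = 3² + 2² + 2² + 2·[6·0.63 + 6·0.13 + 4·0.36] = 17 + 12 = 29.
Under uncorrelated errors the observed covariances equal the true-score covariances, so only the own-variance terms attenuate.
True-score variance = [3²·0.80 + 2²·0.69 + 2²·0.76] + 12 = 13 + 12 = 25.
Reliability = 25 / 29 = 0.862.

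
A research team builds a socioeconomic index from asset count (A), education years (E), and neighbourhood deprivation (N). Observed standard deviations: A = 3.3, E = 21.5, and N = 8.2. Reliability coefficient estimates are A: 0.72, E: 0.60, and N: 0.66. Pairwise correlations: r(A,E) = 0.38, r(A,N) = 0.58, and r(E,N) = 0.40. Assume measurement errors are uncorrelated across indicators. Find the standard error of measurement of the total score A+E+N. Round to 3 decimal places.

14.519

Var(total) = 540.38 + 226.352 = 766.732.
True-score variance = 329.569 + 226.352 = 555.921, so reliability = 0.7251.
Error variance = 766.732 − 555.921 = 210.811; SEM = √210.811 = 14.519.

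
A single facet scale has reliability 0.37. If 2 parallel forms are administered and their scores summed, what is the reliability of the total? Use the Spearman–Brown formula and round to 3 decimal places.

ρ_k = kρ / (1 + (k−1)ρ) = 2·0.37 / (1 + 1·0.37) = 0.740 / 1.370 = 0.540.

0.540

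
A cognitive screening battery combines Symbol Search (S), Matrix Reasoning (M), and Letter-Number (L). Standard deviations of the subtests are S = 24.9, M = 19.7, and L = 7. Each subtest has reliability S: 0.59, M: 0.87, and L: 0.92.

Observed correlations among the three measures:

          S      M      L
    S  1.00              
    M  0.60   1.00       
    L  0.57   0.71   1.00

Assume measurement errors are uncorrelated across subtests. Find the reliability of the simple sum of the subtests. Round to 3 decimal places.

Var(S+M+L) = 24.9² + 19.7² + 7² + 2·[24.9·19.7·0.60 + 24.9·7·0.57 + 19.7·7·0.71] = 1057.1 + 983.156 = 2040.26.
With uncorrelated errors the cross-covariances are all true-score covariance, so they carry over unchanged; only the diagonal terms shrink to ρᵢσᵢ².
True-score variance = [24.9²·0.59 + 19.7²·0.87 + 7²·0.92] + 983.156 = 748.524 + 983.156 = 1731.68.
Reliability = 1731.68 / 2040.26 = 0.849.

0.849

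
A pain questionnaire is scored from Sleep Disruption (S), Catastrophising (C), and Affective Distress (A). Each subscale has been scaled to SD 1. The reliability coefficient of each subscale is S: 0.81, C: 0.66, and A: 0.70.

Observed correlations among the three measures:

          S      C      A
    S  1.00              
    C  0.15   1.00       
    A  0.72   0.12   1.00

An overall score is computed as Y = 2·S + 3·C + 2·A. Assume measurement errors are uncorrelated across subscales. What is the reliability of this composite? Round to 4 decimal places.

Var(Y) = 2² + 3² + 2² + 2·[6·0.15 + 4·0.72 + 6·0.12] = 17 + 9 = 26.
Under uncorrelated errors the observed covariances equal the true-score covariances, so only the own-variance terms attenuate.
True-score variance = [2²·0.81 + 3²·0.66 + 2²·0.70] + 9 = 11.98 + 9 = 20.98.
Reliability = 20.98 / 26 = 0.8069.

0.8069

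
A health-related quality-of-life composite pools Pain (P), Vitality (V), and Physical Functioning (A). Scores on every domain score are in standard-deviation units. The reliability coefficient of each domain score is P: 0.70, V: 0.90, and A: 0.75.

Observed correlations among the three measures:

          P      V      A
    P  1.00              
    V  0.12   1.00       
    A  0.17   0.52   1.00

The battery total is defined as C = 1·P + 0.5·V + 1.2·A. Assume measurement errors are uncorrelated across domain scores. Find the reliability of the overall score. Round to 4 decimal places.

0.8217

Var(C) = 1 + 0.5² + 1.2² + 2·[0.5·0.12 + 1.2·0.17 + 0.6·0.52] = 2.69 + 1.152 = 3.842.
With uncorrelated errors the cross-covariances are all true-score covariance, so they carry over unchanged; only the diagonal terms shrink to ρᵢσᵢ².
True-score variance = [0.70 + 0.5²·0.90 + 1.2²·0.75] + 1.152 = 2.005 + 1.152 = 3.157.
Reliability = 3.157 / 3.842 = 0.8217.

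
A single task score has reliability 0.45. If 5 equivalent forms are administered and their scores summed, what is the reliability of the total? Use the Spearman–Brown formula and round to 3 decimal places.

0.804

ρ_k = kρ / (1 + (k−1)ρ) = 5·0.45 / (1 + 4·0.45) = 2.250 / 2.800 = 0.804.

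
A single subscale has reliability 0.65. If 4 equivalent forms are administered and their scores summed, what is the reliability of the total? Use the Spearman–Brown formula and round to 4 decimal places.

0.8814

ρ_k = kρ / (1 + (k−1)ρ) = 4·0.65 / (1 + 3·0.65) = 2.600 / 2.950 = 0.8814.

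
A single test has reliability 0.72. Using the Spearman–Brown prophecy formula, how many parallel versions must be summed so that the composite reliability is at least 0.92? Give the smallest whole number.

k ≥ ρ*(1−ρ₁)/(ρ₁(1−ρ*)) = 0.92·0.28 / (0.72·0.08) = 4.472.
Smallest integer k = 5.

5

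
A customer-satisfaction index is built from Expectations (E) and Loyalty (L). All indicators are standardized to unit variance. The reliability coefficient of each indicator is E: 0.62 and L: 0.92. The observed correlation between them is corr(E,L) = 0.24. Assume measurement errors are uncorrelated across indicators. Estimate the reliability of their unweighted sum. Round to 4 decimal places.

0.8145

Var(E+L) = 2 + 2·[0.24] = 2 + 0.48 = 2.48.
With uncorrelated errors the cross-covariances are all true-score covariance, so they carry over unchanged; only the diagonal terms shrink to ρᵢσᵢ².
True-score variance = [0.62 + 0.92] + 0.48 = 1.54 + 0.48 = 2.02.
Reliability = 2.02 / 2.48 = 0.8145.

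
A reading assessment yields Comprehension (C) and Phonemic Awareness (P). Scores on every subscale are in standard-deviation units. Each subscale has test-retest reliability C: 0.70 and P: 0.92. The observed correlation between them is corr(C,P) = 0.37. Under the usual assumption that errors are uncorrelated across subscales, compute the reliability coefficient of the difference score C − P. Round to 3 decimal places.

0.698

Var(C−P) = 1 + 1 − 2·0.37 = 2 − 0.74 = 1.26.
Because errors are independent across components, Cov(Tᵢ,Tⱼ) = Cov(Xᵢ,Xⱼ); the off-diagonal part of the true-score variance is the same as above.
True-score variance = [0.70 + 0.92] − 0.74 = 1.62 − 0.74 = 0.88.
Reliability = 0.88 / 1.26 = 0.698.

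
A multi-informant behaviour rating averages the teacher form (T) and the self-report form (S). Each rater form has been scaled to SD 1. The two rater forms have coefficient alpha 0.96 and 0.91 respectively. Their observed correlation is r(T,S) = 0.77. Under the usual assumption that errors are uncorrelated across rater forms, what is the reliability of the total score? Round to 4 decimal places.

Var(T+S) = 2 + 2·[0.77] = 2 + 1.54 = 3.54.
Because errors are independent across components, Cov(Tᵢ,Tⱼ) = Cov(Xᵢ,Xⱼ); the off-diagonal part of the true-score variance is the same as above.
True-score variance = [0.96 + 0.91] + 1.54 = 1.87 + 1.54 = 3.41.
Reliability = 3.41 / 3.54 = 0.9633.

0.9633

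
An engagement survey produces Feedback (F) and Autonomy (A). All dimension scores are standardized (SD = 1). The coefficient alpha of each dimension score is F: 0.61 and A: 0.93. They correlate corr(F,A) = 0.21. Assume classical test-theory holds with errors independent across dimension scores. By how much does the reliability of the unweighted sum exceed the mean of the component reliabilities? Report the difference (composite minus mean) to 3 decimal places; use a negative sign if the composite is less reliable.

Var(sum) = 2 + 0.42 = 2.42; true-score variance = 1.54 + 0.42 = 1.96; composite reliability = 0.8099.
Mean component reliability = 0.7700.
Difference = 0.8099 − 0.7700 = 0.040.

0.040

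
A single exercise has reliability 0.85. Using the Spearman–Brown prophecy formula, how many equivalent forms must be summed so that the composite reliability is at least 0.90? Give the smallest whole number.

2

k ≥ ρ*(1−ρ₁)/(ρ₁(1−ρ*)) = 0.90·0.15 / (0.85·0.10) = 1.588.
Smallest integer k = 2.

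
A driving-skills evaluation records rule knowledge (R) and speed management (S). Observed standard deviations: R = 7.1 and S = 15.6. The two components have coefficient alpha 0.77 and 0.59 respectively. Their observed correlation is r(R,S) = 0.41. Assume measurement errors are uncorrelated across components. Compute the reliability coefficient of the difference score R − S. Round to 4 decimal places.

0.4512

Var(R−S) = 7.1² + 15.6² − 2·7.1·15.6·0.41 = 293.77 − 90.8232 = 202.947.
Because errors are independent across components, Cov(Tᵢ,Tⱼ) = Cov(Xᵢ,Xⱼ); the off-diagonal part of the true-score variance is the same as above.
True-score variance = [7.1²·0.77 + 15.6²·0.59] − 90.8232 = 182.398 − 90.8232 = 91.5749.
Reliability = 91.5749 / 202.947 = 0.4512.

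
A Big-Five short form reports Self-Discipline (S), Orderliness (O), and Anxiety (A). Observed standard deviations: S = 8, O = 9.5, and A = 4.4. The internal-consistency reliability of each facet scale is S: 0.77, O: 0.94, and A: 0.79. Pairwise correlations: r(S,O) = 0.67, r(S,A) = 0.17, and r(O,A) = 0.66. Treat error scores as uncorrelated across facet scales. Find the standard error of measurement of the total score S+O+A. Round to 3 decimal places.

4.919

Var(total) = 173.61 + 168.984 = 342.594.
True-score variance = 149.409 + 168.984 = 318.393, so reliability = 0.9294.
Error variance = 342.594 − 318.393 = 24.2006; SEM = √24.2006 = 4.919.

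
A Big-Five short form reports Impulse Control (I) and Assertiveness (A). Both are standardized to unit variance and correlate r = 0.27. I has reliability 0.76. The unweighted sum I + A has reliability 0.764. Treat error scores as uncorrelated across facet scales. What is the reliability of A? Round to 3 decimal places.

Var(I+A) = 2 + 2·0.27 = 2.540.
True-score variance = ρ_I + ρ_A + 2·0.27, so 0.764 = (0.76 + ρ_A + 0.54) / 2.540.
ρ_A = 0.764·2.540 − 0.76 − 0.54 = 0.641.

0.641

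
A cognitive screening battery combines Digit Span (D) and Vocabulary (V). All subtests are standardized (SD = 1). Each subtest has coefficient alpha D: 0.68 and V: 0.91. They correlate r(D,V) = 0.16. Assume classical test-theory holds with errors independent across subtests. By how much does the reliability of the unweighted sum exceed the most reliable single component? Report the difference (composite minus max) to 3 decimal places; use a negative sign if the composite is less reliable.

-0.087

Var(sum) = 2 + 0.32 = 2.32; true-score variance = 1.59 + 0.32 = 1.91; composite reliability = 0.8233.
Max component reliability = 0.9100.
Difference = 0.8233 − 0.9100 = -0.087.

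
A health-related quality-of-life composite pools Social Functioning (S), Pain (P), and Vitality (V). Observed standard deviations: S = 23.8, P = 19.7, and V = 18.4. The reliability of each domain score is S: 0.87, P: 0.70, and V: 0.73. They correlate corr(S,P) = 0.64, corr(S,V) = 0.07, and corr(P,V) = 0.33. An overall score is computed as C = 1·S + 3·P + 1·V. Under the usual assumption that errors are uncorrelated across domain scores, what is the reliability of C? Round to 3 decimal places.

Var(C) = 23.8² + 3²·19.7² + 18.4² + 2·[3·23.8·19.7·0.64 + 23.8·18.4·0.07 + 3·19.7·18.4·0.33] = 4397.81 + 2579.44 = 6977.25.
With uncorrelated errors the cross-covariances are all true-score covariance, so they carry over unchanged; only the diagonal terms shrink to ρᵢσᵢ².
True-score variance = [23.8²·0.87 + 3²·19.7²·0.70 + 18.4²·0.73] + 2579.44 = 3184.92 + 2579.44 = 5764.36.
Reliability = 5764.36 / 6977.25 = 0.826.

0.826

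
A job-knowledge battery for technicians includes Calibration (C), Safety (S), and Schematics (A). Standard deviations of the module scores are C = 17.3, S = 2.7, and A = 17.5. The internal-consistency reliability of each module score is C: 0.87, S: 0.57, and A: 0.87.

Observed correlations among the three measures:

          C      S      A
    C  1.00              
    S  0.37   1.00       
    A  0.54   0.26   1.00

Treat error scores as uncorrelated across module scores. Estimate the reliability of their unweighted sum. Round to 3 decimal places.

Var(C+S+A) = 17.3² + 2.7² + 17.5² + 2·[17.3·2.7·0.37 + 17.3·17.5·0.54 + 2.7·17.5·0.26] = 612.83 + 386.105 = 998.935.
With uncorrelated errors the cross-covariances are all true-score covariance, so they carry over unchanged; only the diagonal terms shrink to ρᵢσᵢ².
True-score variance = [17.3²·0.87 + 2.7²·0.57 + 17.5²·0.87] + 386.105 = 530.975 + 386.105 = 917.081.
Reliability = 917.081 / 998.935 = 0.918.

0.918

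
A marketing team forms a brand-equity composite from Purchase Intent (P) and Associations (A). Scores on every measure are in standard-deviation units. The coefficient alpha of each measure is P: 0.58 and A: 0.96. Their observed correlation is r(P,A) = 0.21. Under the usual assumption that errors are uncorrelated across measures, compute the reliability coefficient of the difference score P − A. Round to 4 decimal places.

0.7089

Var(P−A) = 1 + 1 − 2·0.21 = 2 − 0.42 = 1.58.
Because errors are independent across components, Cov(Tᵢ,Tⱼ) = Cov(Xᵢ,Xⱼ); the off-diagonal part of the true-score variance is the same as above.
True-score variance = [0.58 + 0.96] − 0.42 = 1.54 − 0.42 = 1.12.
Reliability = 1.12 / 1.58 = 0.7089.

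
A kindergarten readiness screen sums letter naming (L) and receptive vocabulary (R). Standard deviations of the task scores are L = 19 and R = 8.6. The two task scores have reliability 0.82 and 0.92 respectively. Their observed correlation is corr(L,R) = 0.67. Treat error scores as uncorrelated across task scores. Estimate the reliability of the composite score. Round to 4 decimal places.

Var(L+R) = 19² + 8.6² + 2·[19·8.6·0.67] = 434.96 + 218.956 = 653.916.
With uncorrelated errors the cross-covariances are all true-score covariance, so they carry over unchanged; only the diagonal terms shrink to ρᵢσᵢ².
True-score variance = [19²·0.82 + 8.6²·0.92] + 218.956 = 364.063 + 218.956 = 583.019.
Reliability = 583.019 / 653.916 = 0.8916.

0.8916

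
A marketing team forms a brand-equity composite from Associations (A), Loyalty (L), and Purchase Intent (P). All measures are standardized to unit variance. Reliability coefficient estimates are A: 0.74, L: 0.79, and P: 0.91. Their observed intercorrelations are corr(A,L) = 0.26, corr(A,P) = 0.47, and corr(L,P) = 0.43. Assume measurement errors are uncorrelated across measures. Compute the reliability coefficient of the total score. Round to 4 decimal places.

0.8947

Var(A+L+P) = 3 + 2·[0.26 + 0.47 + 0.43] = 3 + 2.32 = 5.32.
With uncorrelated errors the cross-covariances are all true-score covariance, so they carry over unchanged; only the diagonal terms shrink to ρᵢσᵢ².
True-score variance = [0.74 + 0.79 + 0.91] + 2.32 = 2.44 + 2.32 = 4.76.
Reliability = 4.76 / 5.32 = 0.8947.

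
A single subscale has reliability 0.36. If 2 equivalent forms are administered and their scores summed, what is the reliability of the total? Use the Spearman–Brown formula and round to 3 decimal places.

ρ_k = kρ / (1 + (k−1)ρ) = 2·0.36 / (1 + 1·0.36) = 0.720 / 1.360 = 0.529.

0.529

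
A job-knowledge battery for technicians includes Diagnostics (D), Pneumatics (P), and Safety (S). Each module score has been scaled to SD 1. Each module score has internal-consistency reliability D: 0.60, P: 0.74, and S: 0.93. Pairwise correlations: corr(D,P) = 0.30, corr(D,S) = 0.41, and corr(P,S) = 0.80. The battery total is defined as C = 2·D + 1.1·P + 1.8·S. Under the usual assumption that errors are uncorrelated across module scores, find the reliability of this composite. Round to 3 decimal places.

Var(C) = 2² + 1.1² + 1.8² + 2·[2.2·0.30 + 3.6·0.41 + 1.98·0.80] = 8.45 + 7.44 = 15.89.
With uncorrelated errors the cross-covariances are all true-score covariance, so they carry over unchanged; only the diagonal terms shrink to ρᵢσᵢ².
True-score variance = [2²·0.60 + 1.1²·0.74 + 1.8²·0.93] + 7.44 = 6.3086 + 7.44 = 13.7486.
Reliability = 13.7486 / 15.89 = 0.865.

0.865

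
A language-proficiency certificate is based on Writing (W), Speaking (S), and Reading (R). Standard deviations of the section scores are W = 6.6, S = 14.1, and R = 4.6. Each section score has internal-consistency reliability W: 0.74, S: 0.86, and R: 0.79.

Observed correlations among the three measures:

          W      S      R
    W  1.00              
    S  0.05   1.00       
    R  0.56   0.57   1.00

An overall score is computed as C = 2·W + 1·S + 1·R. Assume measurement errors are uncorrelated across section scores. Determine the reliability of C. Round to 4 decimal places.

0.8602

Var(C) = 2²·6.6² + 14.1² + 4.6² + 2·[2·6.6·14.1·0.05 + 2·6.6·4.6·0.56 + 14.1·4.6·0.57] = 394.21 + 160.559 = 554.769.
Under uncorrelated errors the observed covariances equal the true-score covariances, so only the own-variance terms attenuate.
True-score variance = [2²·6.6²·0.74 + 14.1²·0.86 + 4.6²·0.79] + 160.559 = 316.631 + 160.559 = 477.189.
Reliability = 477.189 / 554.769 = 0.8602.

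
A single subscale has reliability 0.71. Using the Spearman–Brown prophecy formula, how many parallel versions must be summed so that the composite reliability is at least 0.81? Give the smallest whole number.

k ≥ ρ*(1−ρ₁)/(ρ₁(1−ρ*)) = 0.81·0.29 / (0.71·0.19) = 1.741.
Smallest integer k = 2.

2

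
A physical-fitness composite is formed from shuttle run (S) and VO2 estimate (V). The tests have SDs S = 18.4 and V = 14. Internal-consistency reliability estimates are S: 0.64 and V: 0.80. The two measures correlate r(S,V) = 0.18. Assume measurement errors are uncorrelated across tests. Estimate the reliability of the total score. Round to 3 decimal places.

Var(S+V) = 18.4² + 14² + 2·[18.4·14·0.18] = 534.56 + 92.736 = 627.296.
Because errors are independent across components, Cov(Tᵢ,Tⱼ) = Cov(Xᵢ,Xⱼ); the off-diagonal part of the true-score variance is the same as above.
True-score variance = [18.4²·0.64 + 14²·0.80] + 92.736 = 373.478 + 92.736 = 466.214.
Reliability = 466.214 / 627.296 = 0.743.

0.743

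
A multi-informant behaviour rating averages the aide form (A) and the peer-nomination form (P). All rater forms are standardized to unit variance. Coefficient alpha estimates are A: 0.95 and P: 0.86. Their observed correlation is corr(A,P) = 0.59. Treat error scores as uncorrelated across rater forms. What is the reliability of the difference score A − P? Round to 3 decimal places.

0.768

Var(A−P) = 1 + 1 − 2·0.59 = 2 − 1.18 = 0.82.
With uncorrelated errors the cross-covariances are all true-score covariance, so they carry over unchanged; only the diagonal terms shrink to ρᵢσᵢ².
True-score variance = [0.95 + 0.86] − 1.18 = 1.81 − 1.18 = 0.63.
Reliability = 0.63 / 0.82 = 0.768.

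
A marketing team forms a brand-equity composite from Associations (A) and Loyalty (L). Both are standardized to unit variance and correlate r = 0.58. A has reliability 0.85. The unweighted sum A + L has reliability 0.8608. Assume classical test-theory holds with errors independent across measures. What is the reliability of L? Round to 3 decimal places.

0.710

Var(A+L) = 2 + 2·0.58 = 3.160.
True-score variance = ρ_A + ρ_L + 2·0.58, so 0.8608 = (0.85 + ρ_L + 1.16) / 3.160.
ρ_L = 0.8608·3.160 − 0.85 − 1.16 = 0.710.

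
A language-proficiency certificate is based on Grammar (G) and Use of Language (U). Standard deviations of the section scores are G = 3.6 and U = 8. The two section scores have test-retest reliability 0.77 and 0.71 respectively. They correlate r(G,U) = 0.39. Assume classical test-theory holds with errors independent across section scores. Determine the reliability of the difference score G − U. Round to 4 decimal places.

0.6047

Var(G−U) = 3.6² + 8² − 2·3.6·8·0.39 = 76.96 − 22.464 = 54.496.
With uncorrelated errors the cross-covariances are all true-score covariance, so they carry over unchanged; only the diagonal terms shrink to ρᵢσᵢ².
True-score variance = [3.6²·0.77 + 8²·0.71] − 22.464 = 55.4192 − 22.464 = 32.9552.
Reliability = 32.9552 / 54.496 = 0.6047.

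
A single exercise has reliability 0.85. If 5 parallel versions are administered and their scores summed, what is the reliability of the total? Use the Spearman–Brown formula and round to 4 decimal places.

0.9659

ρ_k = kρ / (1 + (k−1)ρ) = 5·0.85 / (1 + 4·0.85) = 4.250 / 4.400 = 0.9659.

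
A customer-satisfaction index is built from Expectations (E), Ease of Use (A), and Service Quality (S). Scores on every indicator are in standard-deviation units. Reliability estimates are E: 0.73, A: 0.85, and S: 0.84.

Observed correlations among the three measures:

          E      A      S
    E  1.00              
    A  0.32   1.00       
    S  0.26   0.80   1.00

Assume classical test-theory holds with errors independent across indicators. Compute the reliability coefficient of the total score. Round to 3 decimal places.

0.899

Var(E+A+S) = 3 + 2·[0.32 + 0.26 + 0.80] = 3 + 2.76 = 5.76.
Because errors are independent across components, Cov(Tᵢ,Tⱼ) = Cov(Xᵢ,Xⱼ); the off-diagonal part of the true-score variance is the same as above.
True-score variance = [0.73 + 0.85 + 0.84] + 2.76 = 2.42 + 2.76 = 5.18.
Reliability = 5.18 / 5.76 = 0.899.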